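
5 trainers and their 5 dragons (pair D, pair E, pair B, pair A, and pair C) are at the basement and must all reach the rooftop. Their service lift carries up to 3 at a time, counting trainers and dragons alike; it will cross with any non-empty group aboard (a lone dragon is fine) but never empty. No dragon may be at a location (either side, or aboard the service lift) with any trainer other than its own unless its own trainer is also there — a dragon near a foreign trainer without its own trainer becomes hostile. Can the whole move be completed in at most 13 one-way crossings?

Yes

Yes — this plan uses 11 crossings (≤ 13):
1. dragon D and trainer D cross → the rooftop.
2. trainer D crosses ← the basement.
3. dragon A, dragon B, and dragon E cross → the rooftop.
4. dragon D crosses ← the basement.
5. trainer A, trainer B, and trainer E cross → the rooftop.
6. dragon E and trainer E cross ← the basement.
7. trainer C, trainer D, and trainer E cross → the rooftop.
8. dragon B crosses ← the basement.
9. dragon D and dragon E cross → the rooftop.
10. dragon D crosses ← the basement.
11. dragon B, dragon C, and dragon D cross → the rooftop.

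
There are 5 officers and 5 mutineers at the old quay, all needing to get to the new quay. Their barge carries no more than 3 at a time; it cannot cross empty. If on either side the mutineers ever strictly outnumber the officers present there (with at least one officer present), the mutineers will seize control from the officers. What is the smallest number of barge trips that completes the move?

11

Counting alone: each trip to the new quay takes at most 3 across and each return brings at least 1 back, so after t trips out (and t−1 returns) at most 3t − (t−1) of the 10 are across; that first reaches 10 at t = 5, so at least 9 crossings are needed.
The safety rule pushes this higher. Following every safe sequence of crossings, the most of the 10 that can be at the new quay as the barge arrives there on crossing 9 is 9 — never all 10.
So no plan with fewer than 11 crossings exists, and this one achieves 11:
1. 2 mutineers → the new quay.  (the old quay: 5O 3M; the new quay: 0O 2M)
2. 1 mutineer ← the old quay.  (the old quay: 5O 4M; the new quay: 0O 1M)
3. 3 mutineers → the new quay.  (the old quay: 5O 1M; the new quay: 0O 4M)
4. 1 mutineer ← the old quay.  (the old quay: 5O 2M; the new quay: 0O 3M)
5. 3 officers → the new quay.  (the old quay: 2O 2M; the new quay: 3O 3M)
6. 1 officer and 1 mutineer ← the old quay.  (the old quay: 3O 3M; the new quay: 2O 2M)
7. 3 officers → the new quay.  (the old quay: 0O 3M; the new quay: 5O 2M)
8. 1 mutineer ← the old quay.  (the old quay: 0O 4M; the new quay: 5O 1M)
9. 2 mutineers → the new quay.  (the old quay: 0O 2M; the new quay: 5O 3M)
10. 1 mutineer ← the old quay.  (the old quay: 0O 3M; the new quay: 5O 2M)
11. 3 mutineers → the new quay.  (the old quay: 0O 0M; the new quay: 5O 5M)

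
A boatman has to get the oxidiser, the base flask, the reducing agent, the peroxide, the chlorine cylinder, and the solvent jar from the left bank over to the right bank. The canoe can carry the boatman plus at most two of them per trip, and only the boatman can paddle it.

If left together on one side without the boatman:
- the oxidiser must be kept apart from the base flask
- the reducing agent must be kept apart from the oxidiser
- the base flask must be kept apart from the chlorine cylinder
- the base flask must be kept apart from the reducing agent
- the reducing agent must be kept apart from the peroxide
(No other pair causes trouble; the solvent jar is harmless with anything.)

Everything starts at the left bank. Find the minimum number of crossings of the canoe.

9

Counting alone: the boatman can take at most 2 across per trip to the right bank, so moving all 6 needs at least 3 loaded trips out, with a return between consecutive ones — at least 5 crossings.
The safety rule pushes this higher. Following every safe sequence of crossings, the most of the 6 that can be at the right bank as the canoe arrives there on crossings 5, 7 is 4, 5 respectively — never all 6.
So no plan with fewer than 9 crossings exists, and this one achieves 9:
1. Boatman goes to the right bank with the base flask and the reducing agent.  [the left bank: the chlorine cylinder, the oxidiser, the peroxide, the solvent jar | the right bank: the base flask, the reducing agent]
2. Boatman goes back to the left bank with the base flask.  [the left bank: the base flask, the chlorine cylinder, the oxidiser, the peroxide, the solvent jar | the right bank: the reducing agent]
3. Boatman goes to the right bank with the chlorine cylinder and the oxidiser.  [the left bank: the base flask, the peroxide, the solvent jar | the right bank: the chlorine cylinder, the oxidiser, the reducing agent]
4. Boatman goes back to the left bank with the oxidiser.  [the left bank: the base flask, the oxidiser, the peroxide, the solvent jar | the right bank: the chlorine cylinder, the reducing agent]
5. Boatman goes to the right bank with the oxidiser and the peroxide.  [the left bank: the base flask, the solvent jar | the right bank: the chlorine cylinder, the oxidiser, the peroxide, the reducing agent]
6. Boatman goes back to the left bank with the reducing agent.  [the left bank: the base flask, the reducing agent, the solvent jar | the right bank: the chlorine cylinder, the oxidiser, the peroxide]
7. Boatman goes to the right bank with the base flask and the solvent jar.  [the left bank: the reducing agent | the right bank: the base flask, the chlorine cylinder, the oxidiser, the peroxide, the solvent jar]
8. Boatman goes back to the left bank with the base flask.  [the left bank: the base flask, the reducing agent | the right bank: the chlorine cylinder, the oxidiser, the peroxide, the solvent jar]
9. Boatman goes to the right bank with the base flask and the reducing agent.  [the left bank: — | the right bank: the base flask, the chlorine cylinder, the oxidiser, the peroxide, the reducing agent, the solvent jar]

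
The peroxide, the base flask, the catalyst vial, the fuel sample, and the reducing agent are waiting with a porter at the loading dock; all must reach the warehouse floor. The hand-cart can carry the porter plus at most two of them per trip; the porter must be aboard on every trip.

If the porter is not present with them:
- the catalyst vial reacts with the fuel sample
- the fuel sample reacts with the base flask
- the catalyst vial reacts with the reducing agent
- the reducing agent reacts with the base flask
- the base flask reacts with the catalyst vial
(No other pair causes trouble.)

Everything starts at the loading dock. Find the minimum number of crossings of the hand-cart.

7

Counting alone: the porter can take at most 2 across per trip to the warehouse floor, so moving all 5 needs at least 3 loaded trips out, with a return between consecutive ones — at least 5 crossings.
The safety rule pushes this higher. Following every safe sequence of crossings, the most of the 5 that can be at the warehouse floor as the hand-cart arrives there on crossing 5 is 4 — never all 5.
So no plan with fewer than 7 crossings exists, and this one achieves 7:
1. Porter goes to the warehouse floor with the base flask and the catalyst vial.  [the loading dock: the fuel sample, the peroxide, the reducing agent | the warehouse floor: the base flask, the catalyst vial]
2. Porter goes back to the loading dock with the base flask.  [the loading dock: the base flask, the fuel sample, the peroxide, the reducing agent | the warehouse floor: the catalyst vial]
3. Porter goes to the warehouse floor with the base flask and the peroxide.  [the loading dock: the fuel sample, the reducing agent | the warehouse floor: the base flask, the catalyst vial, the peroxide]
4. Porter goes back to the loading dock with the base flask.  [the loading dock: the base flask, the fuel sample, the reducing agent | the warehouse floor: the catalyst vial, the peroxide]
5. Porter goes to the warehouse floor with the fuel sample and the reducing agent.  [the loading dock: the base flask | the warehouse floor: the catalyst vial, the fuel sample, the peroxide, the reducing agent]
6. Porter goes back to the loading dock with the catalyst vial.  [the loading dock: the base flask, the catalyst vial | the warehouse floor: the fuel sample, the peroxide, the reducing agent]
7. Porter goes to the warehouse floor with the base flask and the catalyst vial.  [the loading dock: — | the warehouse floor: the base flask, the catalyst vial, the fuel sample, the peroxide, the reducing agent]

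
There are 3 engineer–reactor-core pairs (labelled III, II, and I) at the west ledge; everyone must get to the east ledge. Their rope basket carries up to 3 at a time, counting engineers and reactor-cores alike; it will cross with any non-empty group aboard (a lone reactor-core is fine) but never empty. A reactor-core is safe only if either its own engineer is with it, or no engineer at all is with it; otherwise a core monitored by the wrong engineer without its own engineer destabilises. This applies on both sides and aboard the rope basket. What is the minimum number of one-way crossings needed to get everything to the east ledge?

5

Counting alone: each trip to the east ledge takes at most 3 across and each return brings at least 1 back, so after t trips out (and t−1 returns) at most 3t − (t−1) of the 6 are across; that first reaches 6 at t = 3, so at least 5 crossings are needed.
The plan below uses exactly 5 crossings, so it is optimal:
1. engineer III and reactor-core III cross → the east ledge.
2. engineer III crosses ← the west ledge.
3. engineer I, engineer II, and engineer III cross → the east ledge.
4. reactor-core III crosses ← the west ledge.
5. reactor-core I, reactor-core II, and reactor-core III cross → the east ledge.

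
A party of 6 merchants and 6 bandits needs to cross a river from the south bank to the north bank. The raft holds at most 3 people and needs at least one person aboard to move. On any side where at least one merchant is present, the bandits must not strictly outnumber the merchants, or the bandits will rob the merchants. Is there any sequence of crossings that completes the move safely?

Following every safe sequence of crossings from the start, the most of the 12 that can be at the north bank as the raft arrives there on crossings 1, 3, 5 is 3, 5, 6 respectively; the best ever achieved is 6 of 12.
From crossing 7 on, no configuration arises that was not already reachable earlier: only 17 distinct safe configurations (who is on which side, and where the raft is) can ever be reached, none of them has everyone across, and every continuation just revisits them. They are: 0 merchants + 0 bandits across (raft back at the start); 0 merchants + 1 bandit across (raft there); 0 merchants + 1 bandit across (raft back at the start); 0 merchants + 2 bandits across (raft there); 0 merchants + 2 bandits across (raft back at the start); 0 merchants + 3 bandits across (raft there); 0 merchants + 3 bandits across (raft back at the start); 0 merchants + 4 bandits across (raft there); 0 merchants + 4 bandits across (raft back at the start); 0 merchants + 5 bandits across (raft there); 0 merchants + 5 bandits across (raft back at the start); 0 merchants + 6 bandits across (raft there); 1 merchant + 1 bandit across (raft there); 1 merchant + 1 bandit across (raft back at the start); 2 merchants + 2 bandits across (raft there); 2 merchants + 2 bandits across (raft back at the start); 3 merchants + 3 bandits across (raft there). So no valid plan exists.

No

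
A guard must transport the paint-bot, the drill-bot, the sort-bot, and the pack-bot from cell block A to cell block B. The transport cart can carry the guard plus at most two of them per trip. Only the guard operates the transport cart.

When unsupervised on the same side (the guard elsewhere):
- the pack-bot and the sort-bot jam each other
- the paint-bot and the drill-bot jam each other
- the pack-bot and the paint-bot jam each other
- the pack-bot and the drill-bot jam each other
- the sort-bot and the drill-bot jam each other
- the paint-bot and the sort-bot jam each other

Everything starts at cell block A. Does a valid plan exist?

No

Whatever the first load, the items left behind include a forbidden pair without the guard. No opening move is safe, so no plan exists.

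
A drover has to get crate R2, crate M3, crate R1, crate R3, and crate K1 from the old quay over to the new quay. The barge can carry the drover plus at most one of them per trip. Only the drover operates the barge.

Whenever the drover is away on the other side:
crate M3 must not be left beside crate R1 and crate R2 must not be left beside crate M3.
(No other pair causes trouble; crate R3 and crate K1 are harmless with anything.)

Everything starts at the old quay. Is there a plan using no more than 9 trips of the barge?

Counting alone: the drover can take at most 1 across per trip to the new quay, so moving all 5 needs at least 5 loaded trips out, with a return between consecutive ones — at least 9 crossings.
The safety rule pushes this higher. Following every safe sequence of crossings, the most of the 5 that can be at the new quay as the barge arrives there on crossing 9 is 4 — never all 5.
So the move cannot be finished within 9 crossings. (The shortest complete plan takes 11:)
1. Drover goes to the new quay with crate M3.
2. Drover goes back to the old quay alone.
3. Drover goes to the new quay with crate R2.
4. Drover goes back to the old quay with crate M3.
5. Drover goes to the new quay with crate R1.
6. Drover goes back to the old quay alone.
7. Drover goes to the new quay with crate R3.
8. Drover goes back to the old quay alone.
9. Drover goes to the new quay with crate K1.
10. Drover goes back to the old quay alone.
11. Drover goes to the new quay with crate M3.

No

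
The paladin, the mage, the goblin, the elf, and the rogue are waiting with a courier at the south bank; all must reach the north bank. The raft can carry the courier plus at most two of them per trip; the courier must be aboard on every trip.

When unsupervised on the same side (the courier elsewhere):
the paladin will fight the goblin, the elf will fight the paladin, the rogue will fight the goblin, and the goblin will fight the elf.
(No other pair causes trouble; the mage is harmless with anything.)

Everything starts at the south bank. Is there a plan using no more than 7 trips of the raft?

Yes — this plan uses 7 crossings (≤ 7):
1. Courier goes to the north bank with the goblin and the paladin.  [the south bank: the elf, the mage, the rogue | the north bank: the goblin, the paladin]
2. Courier goes back to the south bank with the paladin.  [the south bank: the elf, the mage, the paladin, the rogue | the north bank: the goblin]
3. Courier goes to the north bank with the mage and the paladin.  [the south bank: the elf, the rogue | the north bank: the goblin, the mage, the paladin]
4. Courier goes back to the south bank with the paladin.  [the south bank: the elf, the paladin, the rogue | the north bank: the goblin, the mage]
5. Courier goes to the north bank with the paladin and the rogue.  [the south bank: the elf | the north bank: the goblin, the mage, the paladin, the rogue]
6. Courier goes back to the south bank with the goblin.  [the south bank: the elf, the goblin | the north bank: the mage, the paladin, the rogue]
7. Courier goes to the north bank with the elf and the goblin.  [the south bank: — | the north bank: the elf, the goblin, the mage, the paladin, the rogue]

Yes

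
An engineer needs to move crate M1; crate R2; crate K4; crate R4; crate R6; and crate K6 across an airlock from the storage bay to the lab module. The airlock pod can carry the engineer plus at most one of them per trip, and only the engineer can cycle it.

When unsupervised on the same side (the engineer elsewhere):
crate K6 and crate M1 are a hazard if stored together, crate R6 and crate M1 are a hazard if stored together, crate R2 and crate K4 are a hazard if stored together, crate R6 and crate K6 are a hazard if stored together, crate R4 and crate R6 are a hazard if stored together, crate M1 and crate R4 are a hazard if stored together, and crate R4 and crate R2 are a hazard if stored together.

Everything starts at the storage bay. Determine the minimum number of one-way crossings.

Whatever the first load, the items left behind include a forbidden pair without the engineer. No opening move is safe, so no plan exists.

impossible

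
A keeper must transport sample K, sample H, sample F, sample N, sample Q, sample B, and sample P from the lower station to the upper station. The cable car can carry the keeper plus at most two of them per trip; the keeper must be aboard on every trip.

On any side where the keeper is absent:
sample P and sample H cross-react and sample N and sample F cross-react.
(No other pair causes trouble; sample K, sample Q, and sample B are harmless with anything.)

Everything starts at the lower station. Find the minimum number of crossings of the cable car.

Counting alone: the keeper can take at most 2 across per trip to the upper station, so moving all 7 needs at least 4 loaded trips out, with a return between consecutive ones — at least 7 crossings.
The plan below uses exactly 7 crossings, so it is optimal:
1. Keeper goes to the upper station with sample F and sample H.  [the lower station: sample B, sample K, sample N, sample P, sample Q | the upper station: sample F, sample H]
2. Keeper goes back to the lower station alone.  [the lower station: sample B, sample K, sample N, sample P, sample Q | the upper station: sample F, sample H]
3. Keeper goes to the upper station with sample K.  [the lower station: sample B, sample N, sample P, sample Q | the upper station: sample F, sample H, sample K]
4. Keeper goes back to the lower station alone.  [the lower station: sample B, sample N, sample P, sample Q | the upper station: sample F, sample H, sample K]
5. Keeper goes to the upper station with sample B and sample Q.  [the lower station: sample N, sample P | the upper station: sample B, sample F, sample H, sample K, sample Q]
6. Keeper goes back to the lower station alone.  [the lower station: sample N, sample P | the upper station: sample B, sample F, sample H, sample K, sample Q]
7. Keeper goes to the upper station with sample N and sample P.  [the lower station: — | the upper station: sample B, sample F, sample H, sample K, sample N, sample P, sample Q]

7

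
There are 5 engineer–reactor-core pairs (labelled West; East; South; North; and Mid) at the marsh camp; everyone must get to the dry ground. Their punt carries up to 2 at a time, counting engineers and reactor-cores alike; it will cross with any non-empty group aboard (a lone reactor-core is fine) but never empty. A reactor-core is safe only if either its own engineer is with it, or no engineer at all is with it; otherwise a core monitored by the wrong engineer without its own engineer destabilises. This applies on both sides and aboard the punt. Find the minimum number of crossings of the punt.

impossible

Following every safe sequence of crossings from the start, the most of the 10 that can be at the dry ground as the punt arrives there on crossings 1, 3, 5, 7 is 2, 3, 4, 5 respectively; the best ever achieved is 5 of 10.
From crossing 9 on, no configuration arises that was not already reachable earlier: only 82 distinct safe configurations (who is on which side, and where the punt is) can ever be reached, none of them has everyone across, and every continuation just revisits them. So no valid plan exists.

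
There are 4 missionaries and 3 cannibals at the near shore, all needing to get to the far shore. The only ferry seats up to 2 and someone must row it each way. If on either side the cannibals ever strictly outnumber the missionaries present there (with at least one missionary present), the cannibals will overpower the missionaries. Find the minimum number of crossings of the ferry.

Counting alone: each trip to the far shore takes at most 2 across and each return brings at least 1 back, so after t trips out (and t−1 returns) at most 2t − (t−1) of the 7 are across; that first reaches 7 at t = 6, so at least 11 crossings are needed.
The plan below uses exactly 11 crossings, so it is optimal:
1. 2 cannibals → the far shore.  (the near shore: 4M 1C; the far shore: 0M 2C)
2. 1 cannibal ← the near shore.  (the near shore: 4M 2C; the far shore: 0M 1C)
3. 2 cannibals → the far shore.  (the near shore: 4M 0C; the far shore: 0M 3C)
4. 1 cannibal ← the near shore.  (the near shore: 4M 1C; the far shore: 0M 2C)
5. 2 missionaries → the far shore.  (the near shore: 2M 1C; the far shore: 2M 2C)
6. 1 cannibal ← the near shore.  (the near shore: 2M 2C; the far shore: 2M 1C)
7. 1 missionary and 1 cannibal → the far shore.  (the near shore: 1M 1C; the far shore: 3M 2C)
8. 1 missionary ← the near shore.  (the near shore: 2M 1C; the far shore: 2M 2C)
9. 1 missionary and 1 cannibal → the far shore.  (the near shore: 1M 0C; the far shore: 3M 3C)
10. 1 cannibal ← the near shore.  (the near shore: 1M 1C; the far shore: 3M 2C)
11. 1 missionary and 1 cannibal → the far shore.  (the near shore: 0M 0C; the far shore: 4M 3C)

11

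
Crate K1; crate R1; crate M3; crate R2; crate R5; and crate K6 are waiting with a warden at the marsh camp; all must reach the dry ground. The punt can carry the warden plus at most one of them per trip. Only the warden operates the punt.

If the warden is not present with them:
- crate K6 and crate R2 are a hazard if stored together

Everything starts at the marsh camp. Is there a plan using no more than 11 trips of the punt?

Yes — this plan uses 11 crossings (≤ 11):
1. Warden goes to the dry ground with crate R2.  [the marsh camp: crate K1, crate K6, crate M3, crate R1, crate R5 | the dry ground: crate R2]
2. Warden goes back to the marsh camp alone.  [the marsh camp: crate K1, crate K6, crate M3, crate R1, crate R5 | the dry ground: crate R2]
3. Warden goes to the dry ground with crate K1.  [the marsh camp: crate K6, crate M3, crate R1, crate R5 | the dry ground: crate K1, crate R2]
4. Warden goes back to the marsh camp alone.  [the marsh camp: crate K6, crate M3, crate R1, crate R5 | the dry ground: crate K1, crate R2]
5. Warden goes to the dry ground with crate R1.  [the marsh camp: crate K6, crate M3, crate R5 | the dry ground: crate K1, crate R1, crate R2]
6. Warden goes back to the marsh camp alone.  [the marsh camp: crate K6, crate M3, crate R5 | the dry ground: crate K1, crate R1, crate R2]
7. Warden goes to the dry ground with crate M3.  [the marsh camp: crate K6, crate R5 | the dry ground: crate K1, crate M3, crate R1, crate R2]
8. Warden goes back to the marsh camp alone.  [the marsh camp: crate K6, crate R5 | the dry ground: crate K1, crate M3, crate R1, crate R2]
9. Warden goes to the dry ground with crate R5.  [the marsh camp: crate K6 | the dry ground: crate K1, crate M3, crate R1, crate R2, crate R5]
10. Warden goes back to the marsh camp alone.  [the marsh camp: crate K6 | the dry ground: crate K1, crate M3, crate R1, crate R2, crate R5]
11. Warden goes to the dry ground with crate K6.  [the marsh camp: — | the dry ground: crate K1, crate K6, crate M3, crate R1, crate R2, crate R5]

Yes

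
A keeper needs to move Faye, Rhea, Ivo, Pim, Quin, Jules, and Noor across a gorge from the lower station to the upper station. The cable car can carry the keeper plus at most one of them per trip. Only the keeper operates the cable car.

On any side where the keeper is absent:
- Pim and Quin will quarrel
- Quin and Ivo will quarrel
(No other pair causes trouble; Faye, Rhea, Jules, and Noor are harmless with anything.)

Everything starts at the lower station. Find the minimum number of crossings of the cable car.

15

Counting alone: the keeper can take at most 1 across per trip to the upper station, so moving all 7 needs at least 7 loaded trips out, with a return between consecutive ones — at least 13 crossings.
The safety rule pushes this higher. Following every safe sequence of crossings, the most of the 7 that can be at the upper station as the cable car arrives there on crossing 13 is 6 — never all 7.
So no plan with fewer than 15 crossings exists, and this one achieves 15:
1. Keeper goes to the upper station with Quin.
2. Keeper goes back to the lower station alone.
3. Keeper goes to the upper station with Faye.
4. Keeper goes back to the lower station alone.
5. Keeper goes to the upper station with Rhea.
6. Keeper goes back to the lower station alone.
7. Keeper goes to the upper station with Ivo.
8. Keeper goes back to the lower station with Quin.
9. Keeper goes to the upper station with Pim.
10. Keeper goes back to the lower station alone.
11. Keeper goes to the upper station with Jules.
12. Keeper goes back to the lower station alone.
13. Keeper goes to the upper station with Noor.
14. Keeper goes back to the lower station alone.
15. Keeper goes to the upper station with Quin.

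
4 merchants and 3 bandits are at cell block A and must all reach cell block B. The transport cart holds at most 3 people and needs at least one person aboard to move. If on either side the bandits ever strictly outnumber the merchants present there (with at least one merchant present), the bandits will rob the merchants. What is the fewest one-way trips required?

Counting alone: each trip to cell block B takes at most 3 across and each return brings at least 1 back, so after t trips out (and t−1 returns) at most 3t − (t−1) of the 7 are across; that first reaches 7 at t = 3, so at least 5 crossings are needed.
The plan below uses exactly 5 crossings, so it is optimal:
1. 3 bandits → cell block B.  (cell block A: 4M 0B; cell block B: 0M 3B)
2. 1 bandit ← cell block A.  (cell block A: 4M 1B; cell block B: 0M 2B)
3. 3 merchants → cell block B.  (cell block A: 1M 1B; cell block B: 3M 2B)
4. 1 merchant ← cell block A.  (cell block A: 2M 1B; cell block B: 2M 2B)
5. 2 merchants and 1 bandit → cell block B.  (cell block A: 0M 0B; cell block B: 4M 3B)

5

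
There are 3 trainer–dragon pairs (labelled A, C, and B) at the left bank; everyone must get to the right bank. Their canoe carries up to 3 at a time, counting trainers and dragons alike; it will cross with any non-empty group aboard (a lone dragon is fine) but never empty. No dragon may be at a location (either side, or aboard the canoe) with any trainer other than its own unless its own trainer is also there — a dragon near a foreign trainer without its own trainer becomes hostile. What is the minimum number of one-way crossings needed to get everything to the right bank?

5

Counting alone: each trip to the right bank takes at most 3 across and each return brings at least 1 back, so after t trips out (and t−1 returns) at most 3t − (t−1) of the 6 are across; that first reaches 6 at t = 3, so at least 5 crossings are needed.
The plan below uses exactly 5 crossings, so it is optimal:
1. dragon A and trainer A cross → the right bank.
2. trainer A crosses ← the left bank.
3. trainer A, trainer B, and trainer C cross → the right bank.
4. dragon A crosses ← the left bank.
5. dragon A, dragon B, and dragon C cross → the right bank.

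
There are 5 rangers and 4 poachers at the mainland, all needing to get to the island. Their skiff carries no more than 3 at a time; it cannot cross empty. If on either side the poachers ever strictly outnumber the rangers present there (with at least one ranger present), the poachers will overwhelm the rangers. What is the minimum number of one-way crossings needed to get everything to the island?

Counting alone: each trip to the island takes at most 3 across and each return brings at least 1 back, so after t trips out (and t−1 returns) at most 3t − (t−1) of the 9 are across; that first reaches 9 at t = 4, so at least 7 crossings are needed.
The plan below uses exactly 7 crossings, so it is optimal:
1. 3 poachers → the island.  (the mainland: 5R 1P; the island: 0R 3P)
2. 1 poacher ← the mainland.  (the mainland: 5R 2P; the island: 0R 2P)
3. 3 rangers → the island.  (the mainland: 2R 2P; the island: 3R 2P)
4. 1 ranger ← the mainland.  (the mainland: 3R 2P; the island: 2R 2P)
5. 2 rangers and 1 poacher → the island.  (the mainland: 1R 1P; the island: 4R 3P)
6. 1 ranger ← the mainland.  (the mainland: 2R 1P; the island: 3R 3P)
7. 2 rangers and 1 poacher → the island.  (the mainland: 0R 0P; the island: 5R 4P)

7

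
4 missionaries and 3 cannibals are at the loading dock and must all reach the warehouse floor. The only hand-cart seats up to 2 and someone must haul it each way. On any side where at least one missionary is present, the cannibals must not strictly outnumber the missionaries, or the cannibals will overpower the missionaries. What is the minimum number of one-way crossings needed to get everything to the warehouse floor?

Counting alone: each trip to the warehouse floor takes at most 2 across and each return brings at least 1 back, so after t trips out (and t−1 returns) at most 2t − (t−1) of the 7 are across; that first reaches 7 at t = 6, so at least 11 crossings are needed.
The plan below uses exactly 11 crossings, so it is optimal:
1. 2 cannibals → the warehouse floor.  (the loading dock: 4M 1C; the warehouse floor: 0M 2C)
2. 1 cannibal ← the loading dock.  (the loading dock: 4M 2C; the warehouse floor: 0M 1C)
3. 2 cannibals → the warehouse floor.  (the loading dock: 4M 0C; the warehouse floor: 0M 3C)
4. 1 cannibal ← the loading dock.  (the loading dock: 4M 1C; the warehouse floor: 0M 2C)
5. 2 missionaries → the warehouse floor.  (the loading dock: 2M 1C; the warehouse floor: 2M 2C)
6. 1 cannibal ← the loading dock.  (the loading dock: 2M 2C; the warehouse floor: 2M 1C)
7. 1 missionary and 1 cannibal → the warehouse floor.  (the loading dock: 1M 1C; the warehouse floor: 3M 2C)
8. 1 missionary ← the loading dock.  (the loading dock: 2M 1C; the warehouse floor: 2M 2C)
9. 1 missionary and 1 cannibal → the warehouse floor.  (the loading dock: 1M 0C; the warehouse floor: 3M 3C)
10. 1 cannibal ← the loading dock.  (the loading dock: 1M 1C; the warehouse floor: 3M 2C)
11. 1 missionary and 1 cannibal → the warehouse floor.  (the loading dock: 0M 0C; the warehouse floor: 4M 3C)

11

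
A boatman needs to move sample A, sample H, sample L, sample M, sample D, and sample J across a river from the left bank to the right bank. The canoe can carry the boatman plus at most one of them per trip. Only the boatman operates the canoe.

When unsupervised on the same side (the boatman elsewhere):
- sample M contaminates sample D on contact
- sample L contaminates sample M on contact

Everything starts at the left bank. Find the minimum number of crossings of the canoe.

13

Counting alone: the boatman can take at most 1 across per trip to the right bank, so moving all 6 needs at least 6 loaded trips out, with a return between consecutive ones — at least 11 crossings.
The safety rule pushes this higher. Following every safe sequence of crossings, the most of the 6 that can be at the right bank as the canoe arrives there on crossing 11 is 5 — never all 6.
So no plan with fewer than 13 crossings exists, and this one achieves 13:
1. Boatman goes to the right bank with sample M.  [the left bank: sample A, sample D, sample H, sample J, sample L | the right bank: sample M]
2. Boatman goes back to the left bank alone.  [the left bank: sample A, sample D, sample H, sample J, sample L | the right bank: sample M]
3. Boatman goes to the right bank with sample A.  [the left bank: sample D, sample H, sample J, sample L | the right bank: sample A, sample M]
4. Boatman goes back to the left bank alone.  [the left bank: sample D, sample H, sample J, sample L | the right bank: sample A, sample M]
5. Boatman goes to the right bank with sample H.  [the left bank: sample D, sample J, sample L | the right bank: sample A, sample H, sample M]
6. Boatman goes back to the left bank alone.  [the left bank: sample D, sample J, sample L | the right bank: sample A, sample H, sample M]
7. Boatman goes to the right bank with sample L.  [the left bank: sample D, sample J | the right bank: sample A, sample H, sample L, sample M]
8. Boatman goes back to the left bank with sample M.  [the left bank: sample D, sample J, sample M | the right bank: sample A, sample H, sample L]
9. Boatman goes to the right bank with sample D.  [the left bank: sample J, sample M | the right bank: sample A, sample D, sample H, sample L]
10. Boatman goes back to the left bank alone.  [the left bank: sample J, sample M | the right bank: sample A, sample D, sample H, sample L]
11. Boatman goes to the right bank with sample J.  [the left bank: sample M | the right bank: sample A, sample D, sample H, sample J, sample L]
12. Boatman goes back to the left bank alone.  [the left bank: sample M | the right bank: sample A, sample D, sample H, sample J, sample L]
13. Boatman goes to the right bank with sample M.  [the left bank: — | the right bank: sample A, sample D, sample H, sample J, sample L, sample M]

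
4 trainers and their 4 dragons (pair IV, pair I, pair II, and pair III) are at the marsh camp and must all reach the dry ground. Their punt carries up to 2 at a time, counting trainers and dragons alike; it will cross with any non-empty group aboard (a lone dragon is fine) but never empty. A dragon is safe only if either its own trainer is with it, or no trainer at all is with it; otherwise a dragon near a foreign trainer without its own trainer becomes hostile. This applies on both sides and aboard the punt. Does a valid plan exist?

No

Following every safe sequence of crossings from the start, the most of the 8 that can be at the dry ground as the punt arrives there on crossings 1, 3, 5 is 2, 3, 4 respectively; the best ever achieved is 4 of 8.
From crossing 7 on, no configuration arises that was not already reachable earlier: only 44 distinct safe configurations (who is on which side, and where the punt is) can ever be reached, none of them has everyone across, and every continuation just revisits them. So no valid plan exists.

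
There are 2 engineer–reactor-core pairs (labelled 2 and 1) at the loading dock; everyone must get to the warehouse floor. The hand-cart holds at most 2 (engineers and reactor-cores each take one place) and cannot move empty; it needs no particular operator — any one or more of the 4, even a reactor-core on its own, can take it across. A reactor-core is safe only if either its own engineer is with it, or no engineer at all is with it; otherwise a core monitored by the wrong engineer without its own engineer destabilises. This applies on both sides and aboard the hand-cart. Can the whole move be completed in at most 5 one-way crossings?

Yes — this plan uses 5 crossings (≤ 5):
1. engineer 2 and reactor-core 2 cross → the warehouse floor.
2. engineer 2 crosses ← the loading dock.
3. engineer 1 and engineer 2 cross → the warehouse floor.
4. engineer 1 crosses ← the loading dock.
5. engineer 1 and reactor-core 1 cross → the warehouse floor.

Yes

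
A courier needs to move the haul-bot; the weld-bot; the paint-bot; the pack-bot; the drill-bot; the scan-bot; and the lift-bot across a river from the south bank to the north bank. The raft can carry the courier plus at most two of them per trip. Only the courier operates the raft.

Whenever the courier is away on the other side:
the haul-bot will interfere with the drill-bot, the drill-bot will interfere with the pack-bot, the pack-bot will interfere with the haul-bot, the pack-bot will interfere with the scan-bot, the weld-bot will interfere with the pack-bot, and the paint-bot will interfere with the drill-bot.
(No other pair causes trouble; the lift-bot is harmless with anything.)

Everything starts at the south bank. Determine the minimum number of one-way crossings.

11

Counting alone: the courier can take at most 2 across per trip to the north bank, so moving all 7 needs at least 4 loaded trips out, with a return between consecutive ones — at least 7 crossings.
The safety rule pushes this higher. Following every safe sequence of crossings, the most of the 7 that can be at the north bank as the raft arrives there on crossings 7, 9 is 5, 6 respectively — never all 7.
So no plan with fewer than 11 crossings exists, and this one achieves 11:
1. Courier goes to the north bank with the drill-bot and the pack-bot.  [the south bank: the haul-bot, the lift-bot, the paint-bot, the scan-bot, the weld-bot | the north bank: the drill-bot, the pack-bot]
2. Courier goes back to the south bank with the pack-bot.  [the south bank: the haul-bot, the lift-bot, the pack-bot, the paint-bot, the scan-bot, the weld-bot | the north bank: the drill-bot]
3. Courier goes to the north bank with the pack-bot and the weld-bot.  [the south bank: the haul-bot, the lift-bot, the paint-bot, the scan-bot | the north bank: the drill-bot, the pack-bot, the weld-bot]
4. Courier goes back to the south bank with the pack-bot.  [the south bank: the haul-bot, the lift-bot, the pack-bot, the paint-bot, the scan-bot | the north bank: the drill-bot, the weld-bot]
5. Courier goes to the north bank with the haul-bot and the scan-bot.  [the south bank: the lift-bot, the pack-bot, the paint-bot | the north bank: the drill-bot, the haul-bot, the scan-bot, the weld-bot]
6. Courier goes back to the south bank with the haul-bot.  [the south bank: the haul-bot, the lift-bot, the pack-bot, the paint-bot | the north bank: the drill-bot, the scan-bot, the weld-bot]
7. Courier goes to the north bank with the haul-bot and the paint-bot.  [the south bank: the lift-bot, the pack-bot | the north bank: the drill-bot, the haul-bot, the paint-bot, the scan-bot, the weld-bot]
8. Courier goes back to the south bank with the drill-bot.  [the south bank: the drill-bot, the lift-bot, the pack-bot | the north bank: the haul-bot, the paint-bot, the scan-bot, the weld-bot]
9. Courier goes to the north bank with the lift-bot and the pack-bot.  [the south bank: the drill-bot | the north bank: the haul-bot, the lift-bot, the pack-bot, the paint-bot, the scan-bot, the weld-bot]
10. Courier goes back to the south bank with the pack-bot.  [the south bank: the drill-bot, the pack-bot | the north bank: the haul-bot, the lift-bot, the paint-bot, the scan-bot, the weld-bot]
11. Courier goes to the north bank with the drill-bot and the pack-bot.  [the south bank: — | the north bank: the drill-bot, the haul-bot, the lift-bot, the pack-bot, the paint-bot, the scan-bot, the weld-bot]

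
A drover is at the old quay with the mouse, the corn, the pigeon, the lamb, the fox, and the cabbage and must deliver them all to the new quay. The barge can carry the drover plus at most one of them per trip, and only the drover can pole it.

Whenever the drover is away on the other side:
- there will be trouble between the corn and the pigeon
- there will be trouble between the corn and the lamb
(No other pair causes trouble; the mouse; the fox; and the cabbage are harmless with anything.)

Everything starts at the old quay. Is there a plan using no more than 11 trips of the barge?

Counting alone: the drover can take at most 1 across per trip to the new quay, so moving all 6 needs at least 6 loaded trips out, with a return between consecutive ones — at least 11 crossings.
The safety rule pushes this higher. Following every safe sequence of crossings, the most of the 6 that can be at the new quay as the barge arrives there on crossing 11 is 5 — never all 6.
So the move cannot be finished within 11 crossings. (The shortest complete plan takes 13:)
1. Drover goes to the new quay with the corn.  [the old quay: the cabbage, the fox, the lamb, the mouse, the pigeon | the new quay: the corn]
2. Drover goes back to the old quay alone.  [the old quay: the cabbage, the fox, the lamb, the mouse, the pigeon | the new quay: the corn]
3. Drover goes to the new quay with the mouse.  [the old quay: the cabbage, the fox, the lamb, the pigeon | the new quay: the corn, the mouse]
4. Drover goes back to the old quay alone.  [the old quay: the cabbage, the fox, the lamb, the pigeon | the new quay: the corn, the mouse]
5. Drover goes to the new quay with the pigeon.  [the old quay: the cabbage, the fox, the lamb | the new quay: the corn, the mouse, the pigeon]
6. Drover goes back to the old quay with the corn.  [the old quay: the cabbage, the corn, the fox, the lamb | the new quay: the mouse, the pigeon]
7. Drover goes to the new quay with the lamb.  [the old quay: the cabbage, the corn, the fox | the new quay: the lamb, the mouse, the pigeon]
8. Drover goes back to the old quay alone.  [the old quay: the cabbage, the corn, the fox | the new quay: the lamb, the mouse, the pigeon]
9. Drover goes to the new quay with the fox.  [the old quay: the cabbage, the corn | the new quay: the fox, the lamb, the mouse, the pigeon]
10. Drover goes back to the old quay alone.  [the old quay: the cabbage, the corn | the new quay: the fox, the lamb, the mouse, the pigeon]
11. Drover goes to the new quay with the cabbage.  [the old quay: the corn | the new quay: the cabbage, the fox, the lamb, the mouse, the pigeon]
12. Drover goes back to the old quay alone.  [the old quay: the corn | the new quay: the cabbage, the fox, the lamb, the mouse, the pigeon]
13. Drover goes to the new quay with the corn.  [the old quay: — | the new quay: the cabbage, the corn, the fox, the lamb, the mouse, the pigeon]

No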